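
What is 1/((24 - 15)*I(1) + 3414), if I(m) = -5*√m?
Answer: 1/3369 ≈ 0.00029682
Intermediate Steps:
1/((24 - 15)*I(1) + 3414) = 1/((24 - 15)*(-5*√1) + 3414) = 1/(9*(-5*1) + 3414) = 1/(9*(-5) + 3414) = 1/(-45 + 3414) = 1/3369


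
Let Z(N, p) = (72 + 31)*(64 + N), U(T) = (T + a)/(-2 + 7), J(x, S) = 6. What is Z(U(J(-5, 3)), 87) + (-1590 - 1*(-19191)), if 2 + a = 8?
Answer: 122201/5 ≈ 24440.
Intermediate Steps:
a = 6 (a = -2 + 8 = 6)
U(T) = 6/5 + T/5 (U(T) = (T + 6)/(-2 + 7) = (6 + T)/5 = (6 + T)*(⅕) = 6/5 + T/5)
Z(N, p) = 6592 + 103*N (Z(N, p) = 103*(64 + N) = 6592 + 103*N)
Z(U(J(-5, 3)), 87) + (-1590 - 1*(-19191)) = (6592 + 103*(6/5 + (⅕)*6)) + (-1590 - 1*(-19191)) = (6592 + 103*(6/5 + 6/5)) + (-1590 + 19191) = (6592 + 103*(12/5)) + 17601 = (6592 + 1236/5) + 17601 = 34196/5 + 17601 = 122201/5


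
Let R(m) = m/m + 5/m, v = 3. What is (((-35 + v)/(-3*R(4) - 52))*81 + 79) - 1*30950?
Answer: -7244317/235 ≈ -30827.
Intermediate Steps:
R(m) = 1 + 5/m
(((-35 + v)/(-3*R(4) - 52))*81 + 79) - 1*30950 = (((-35 + 3)/(-3*(5 + 4)/4 - 52))*81 + 79) - 1*30950 = (-32/(-3*9/4 - 52)*81 + 79) - 30950 = (-32/(-27/4 - 52)*81 + 79) - 30950 = (-32/(-235/4)*81 + 79) - 30950 = (-32*(-4/235)*81 + 79) - 30950 = ((128/235)*81 + 79) - 30950 = (10368/235 + 79) - 30950 = 28933/235 - 30950 = -7244317/235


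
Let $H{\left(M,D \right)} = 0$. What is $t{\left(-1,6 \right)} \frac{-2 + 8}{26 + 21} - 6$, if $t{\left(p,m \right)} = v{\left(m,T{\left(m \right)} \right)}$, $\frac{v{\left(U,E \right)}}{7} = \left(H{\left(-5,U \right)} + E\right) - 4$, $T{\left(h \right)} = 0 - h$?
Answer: $- \frac{702}{47} \approx -14.936$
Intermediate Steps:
$T{\left(h \right)} = - h$
$v{\left(U,E \right)} = -28 + 7 E$ ($v{\left(U,E \right)} = 7 \left(\left(0 + E\right) - 4\right) = 7 \left(E - 4\right) = 7 \left(-4 + E\right) = -28 + 7 E$)
$t{\left(p,m \right)} = -28 - 7 m$ ($t{\left(p,m \right)} = -28 + 7 \left(- m\right) = -28 - 7 m$)
$t{\left(-1,6 \right)} \frac{-2 + 8}{26 + 21} - 6 = \left(-28 - 42\right) \frac{-2 + 8}{26 + 21} - 6 = \left(-28 - 42\right) \frac{6}{47} - 6 = - 70 \cdot 6 \cdot \frac{1}{47} - 6 = \left(-70\right) \frac{6}{47} - 6 = - \frac{420}{47} - 6 = - \frac{702}{47}$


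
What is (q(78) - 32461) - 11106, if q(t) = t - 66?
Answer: -43555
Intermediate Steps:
q(t) = -66 + t
(q(78) - 32461) - 11106 = ((-66 + 78) - 32461) - 11106 = (12 - 32461) - 11106 = -32449 - 11106 = -43555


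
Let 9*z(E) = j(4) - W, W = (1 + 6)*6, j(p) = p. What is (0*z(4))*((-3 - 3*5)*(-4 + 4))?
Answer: 0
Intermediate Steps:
W = 42 (W = 7*6 = 42)
z(E) = -38/9 (z(E) = (4 - 1*42)/9 = (4 - 42)/9 = (⅑)*(-38) = -38/9)
(0*z(4))*((-3 - 3*5)*(-4 + 4)) = (0*(-38/9))*((-3 - 3*5)*(-4 + 4)) = 0*((-3 - 15)*0) = 0*(-18*0) = 0*0 = 0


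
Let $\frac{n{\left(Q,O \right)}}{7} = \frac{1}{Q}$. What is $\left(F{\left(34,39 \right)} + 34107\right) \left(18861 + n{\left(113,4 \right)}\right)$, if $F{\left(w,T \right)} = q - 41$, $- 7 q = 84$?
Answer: $\frac{72579290200}{113} \approx 6.4229 \cdot 10^{8}$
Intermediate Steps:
$q = -12$ ($q = \left(- \frac{1}{7}\right) 84 = -12$)
$n{\left(Q,O \right)} = \frac{7}{Q}$
$F{\left(w,T \right)} = -53$ ($F{\left(w,T \right)} = -12 - 41 = -53$)
$\left(F{\left(34,39 \right)} + 34107\right) \left(18861 + n{\left(113,4 \right)}\right) = \left(-53 + 34107\right) \left(18861 + \frac{7}{113}\right) = 34054 \left(18861 + 7 \cdot \frac{1}{113}\right) = 34054 \left(18861 + \frac{7}{113}\right) = 34054 \cdot \frac{2131300}{113} = \frac{72579290200}{113}$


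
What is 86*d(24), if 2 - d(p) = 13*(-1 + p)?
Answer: -25542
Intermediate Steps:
d(p) = 15 - 13*p (d(p) = 2 - 13*(-1 + p) = 2 - (-13 + 13*p) = 2 + (13 - 13*p) = 15 - 13*p)
86*d(24) = 86*(15 - 13*24) = 86*(15 - 312) = 86*(-297) = -25542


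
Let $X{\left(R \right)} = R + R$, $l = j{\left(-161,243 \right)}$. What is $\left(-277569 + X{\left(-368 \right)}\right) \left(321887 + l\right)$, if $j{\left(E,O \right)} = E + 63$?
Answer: $-89555487645$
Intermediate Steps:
$j{\left(E,O \right)} = 63 + E$
$l = -98$ ($l = 63 - 161 = -98$)
$X{\left(R \right)} = 2 R$
$\left(-277569 + X{\left(-368 \right)}\right) \left(321887 + l\right) = \left(-277569 + 2 \left(-368\right)\right) \left(321887 - 98\right) = \left(-277569 - 736\right) 321789 = \left(-278305\right) 321789 = -89555487645$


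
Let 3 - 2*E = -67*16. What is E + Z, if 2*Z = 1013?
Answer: 1044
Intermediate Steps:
Z = 1013/2 (Z = (½)*1013 = 1013/2 ≈ 506.50)
E = 1075/2 (E = 3/2 - (-67)*16/2 = 3/2 - ½*(-1072) = 3/2 + 536 = 1075/2 ≈ 537.50)
E + Z = 1075/2 + 1013/2 = 1044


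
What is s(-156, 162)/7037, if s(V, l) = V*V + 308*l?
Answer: 74232/7037 ≈ 10.549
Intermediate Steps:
s(V, l) = V² + 308*l
s(-156, 162)/7037 = ((-156)² + 308*162)/7037 = (24336 + 49896)*(1/7037) = 74232*(1/7037) = 74232/7037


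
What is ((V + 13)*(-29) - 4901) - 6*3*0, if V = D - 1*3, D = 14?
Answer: -5597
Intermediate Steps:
V = 11 (V = 14 - 1*3 = 14 - 3 = 11)
((V + 13)*(-29) - 4901) - 6*3*0 = ((11 + 13)*(-29) - 4901) - 6*3*0 = (24*(-29) - 4901) - 18*0 = (-696 - 4901) - 1*0 = -5597 + 0 = -5597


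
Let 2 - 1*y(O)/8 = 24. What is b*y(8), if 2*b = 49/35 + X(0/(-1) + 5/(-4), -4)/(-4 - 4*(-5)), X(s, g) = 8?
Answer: -836/5 ≈ -167.20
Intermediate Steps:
y(O) = -176 (y(O) = 16 - 8*24 = 16 - 192 = -176)
b = 19/20 (b = (49/35 + 8/(-4 - 4*(-5)))/2 = (49*(1/35) + 8/(-4 + 20))/2 = (7/5 + 8/16)/2 = (7/5 + 8*(1/16))/2 = (7/5 + 1/2)/2 = (1/2)*(19/10) = 19/20 ≈ 0.95000)
b*y(8) = (19/20)*(-176) = -836/5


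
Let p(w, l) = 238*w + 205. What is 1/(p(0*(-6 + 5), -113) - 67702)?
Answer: -1/67497 ≈ -1.4815e-5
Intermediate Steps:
p(w, l) = 205 + 238*w
1/(p(0*(-6 + 5), -113) - 67702) = 1/((205 + 238*(0*(-6 + 5))) - 67702) = 1/((205 + 238*(0*(-1))) - 67702) = 1/((205 + 238*0) - 67702) = 1/((205 + 0) - 67702) = 1/(205 - 67702) = 1/(-67497) = -1/67497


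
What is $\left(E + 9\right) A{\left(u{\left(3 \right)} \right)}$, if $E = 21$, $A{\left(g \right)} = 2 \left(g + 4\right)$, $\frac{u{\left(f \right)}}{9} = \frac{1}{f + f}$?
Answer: $330$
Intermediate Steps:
$u{\left(f \right)} = \frac{9}{2 f}$ ($u{\left(f \right)} = \frac{9}{f + f} = \frac{9}{2 f}$)
$A{\left(g \right)} = 8 + 2 g$ ($A{\left(g \right)} = 2 \left(4 + g\right) = 8 + 2 g$)
$\left(E + 9\right) A{\left(u{\left(3 \right)} \right)} = \left(21 + 9\right) \left(8 + 2 \frac{9}{2 \cdot 3}\right) = 30 \left(8 + 2 \cdot \frac{9}{2} \cdot \frac{1}{3}\right) = 30 \left(8 + 2 \cdot \frac{3}{2}\right) = 30 \left(8 + 3\right) = 30 \cdot 11 = 330$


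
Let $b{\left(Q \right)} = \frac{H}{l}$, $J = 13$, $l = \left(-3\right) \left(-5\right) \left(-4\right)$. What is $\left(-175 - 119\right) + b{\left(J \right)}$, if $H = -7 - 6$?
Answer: $- \frac{17627}{60} \approx -293.78$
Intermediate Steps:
$l = -60$ ($l = 15 \left(-4\right) = -60$)
$H = -13$ ($H = -7 - 6 = -13$)
$b{\left(Q \right)} = \frac{13}{60}$ ($b{\left(Q \right)} = - \frac{13}{-60} = \left(-13\right) \left(- \frac{1}{60}\right) = \frac{13}{60}$)
$\left(-175 - 119\right) + b{\left(J \right)} = \left(-175 - 119\right) + \frac{13}{60} = -294 + \frac{13}{60} = - \frac{17627}{60}$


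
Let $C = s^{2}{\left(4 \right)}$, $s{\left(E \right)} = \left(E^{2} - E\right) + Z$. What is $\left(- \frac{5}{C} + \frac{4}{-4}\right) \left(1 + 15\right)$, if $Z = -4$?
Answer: $- \frac{69}{4} \approx -17.25$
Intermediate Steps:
$s{\left(E \right)} = -4 + E^{2} - E$ ($s{\left(E \right)} = \left(E^{2} - E\right) - 4 = -4 + E^{2} - E$)
$C = 64$ ($C = \left(-4 + 4^{2} - 4\right)^{2} = \left(-4 + 16 - 4\right)^{2} = 8^{2} = 64$)
$\left(- \frac{5}{C} + \frac{4}{-4}\right) \left(1 + 15\right) = \left(- \frac{5}{64} + \frac{4}{-4}\right) \left(1 + 15\right) = \left(\left(-5\right) \frac{1}{64} + 4 \left(- \frac{1}{4}\right)\right) 16 = \left(- \frac{5}{64} - 1\right) 16 = \left(- \frac{69}{64}\right) 16 = - \frac{69}{4}$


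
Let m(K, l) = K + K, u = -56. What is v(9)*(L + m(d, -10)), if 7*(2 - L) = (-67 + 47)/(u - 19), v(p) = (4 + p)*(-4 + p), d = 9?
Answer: 27248/21 ≈ 1297.5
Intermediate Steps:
m(K, l) = 2*K
v(p) = (-4 + p)*(4 + p)
L = 206/105 (L = 2 - (-67 + 47)/(7*(-56 - 19)) = 2 - (-20)/(7*(-75)) = 2 - (-20)*(-1)/(7*75) = 2 - ⅐*4/15 = 2 - 4/105 = 206/105 ≈ 1.9619)
v(9)*(L + m(d, -10)) = (-16 + 9²)*(206/105 + 2*9) = (-16 + 81)*(206/105 + 18) = 65*(2096/105) = 27248/21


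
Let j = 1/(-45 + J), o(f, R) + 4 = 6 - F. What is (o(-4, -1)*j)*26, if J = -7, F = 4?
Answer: 1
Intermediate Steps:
o(f, R) = -2 (o(f, R) = -4 + (6 - 1*4) = -4 + (6 - 4) = -4 + 2 = -2)
j = -1/52 (j = 1/(-45 - 7) = 1/(-52) = -1/52 ≈ -0.019231)
(o(-4, -1)*j)*26 = -2*(-1/52)*26 = (1/26)*26 = 1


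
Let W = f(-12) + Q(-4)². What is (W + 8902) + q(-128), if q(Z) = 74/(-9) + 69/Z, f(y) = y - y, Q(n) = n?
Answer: 10263443/1152 ≈ 8909.2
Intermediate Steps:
f(y) = 0
q(Z) = -74/9 + 69/Z (q(Z) = 74*(-⅑) + 69/Z = -74/9 + 69/Z)
W = 16 (W = 0 + (-4)² = 0 + 16 = 16)
(W + 8902) + q(-128) = (16 + 8902) + (-74/9 + 69/(-128)) = 8918 + (-74/9 + 69*(-1/128)) = 8918 + (-74/9 - 69/128) = 8918 - 10093/1152 = 10263443/1152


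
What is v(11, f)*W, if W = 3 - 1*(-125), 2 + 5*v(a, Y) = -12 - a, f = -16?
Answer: -640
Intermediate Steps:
v(a, Y) = -14/5 - a/5 (v(a, Y) = -⅖ + (-12 - a)/5 = -⅖ + (-12/5 - a/5) = -14/5 - a/5)
W = 128 (W = 3 + 125 = 128)
v(11, f)*W = (-14/5 - ⅕*11)*128 = (-14/5 - 11/5)*128 = -5*128 = -640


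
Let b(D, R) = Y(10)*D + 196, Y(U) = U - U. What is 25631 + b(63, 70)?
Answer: 25827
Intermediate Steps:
Y(U) = 0
b(D, R) = 196 (b(D, R) = 0*D + 196 = 0 + 196 = 196)
25631 + b(63, 70) = 25631 + 196 = 25827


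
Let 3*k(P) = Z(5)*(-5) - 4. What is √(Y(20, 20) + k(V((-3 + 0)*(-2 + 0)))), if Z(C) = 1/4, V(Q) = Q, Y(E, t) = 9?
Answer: √29/2 ≈ 2.6926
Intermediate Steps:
Z(C) = ¼
k(P) = -7/4 (k(P) = ((¼)*(-5) - 4)/3 = (-5/4 - 4)/3 = (⅓)*(-21/4) = -7/4)
√(Y(20, 20) + k(V((-3 + 0)*(-2 + 0)))) = √(9 - 7/4) = √(29/4) = √29/2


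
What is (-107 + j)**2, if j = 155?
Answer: 2304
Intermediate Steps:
(-107 + j)**2 = (-107 + 155)**2 = 48**2 = 2304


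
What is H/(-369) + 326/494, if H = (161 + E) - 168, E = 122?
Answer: 31742/91143 ≈ 0.34827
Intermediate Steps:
H = 115 (H = (161 + 122) - 168 = 283 - 168 = 115)
H/(-369) + 326/494 = 115/(-369) + 326/494 = 115*(-1/369) + 326*(1/494) = -115/369 + 163/247 = 31742/91143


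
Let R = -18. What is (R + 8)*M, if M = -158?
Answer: 1580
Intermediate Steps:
(R + 8)*M = (-18 + 8)*(-158) = -10*(-158) = 1580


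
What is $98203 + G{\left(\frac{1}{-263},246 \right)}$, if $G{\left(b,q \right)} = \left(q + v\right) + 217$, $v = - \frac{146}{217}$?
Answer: $\frac{21410376}{217} \approx 98665.0$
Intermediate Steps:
$v = - \frac{146}{217}$ ($v = \left(-146\right) \frac{1}{217} = - \frac{146}{217} \approx -0.67281$)
$G{\left(b,q \right)} = \frac{46943}{217} + q$ ($G{\left(b,q \right)} = \left(q - \frac{146}{217}\right) + 217 = \left(- \frac{146}{217} + q\right) + 217 = \frac{46943}{217} + q$)
$98203 + G{\left(\frac{1}{-263},246 \right)} = 98203 + \left(\frac{46943}{217} + 246\right) = 98203 + \frac{100325}{217} = \frac{21410376}{217}$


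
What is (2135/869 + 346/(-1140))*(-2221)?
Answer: -2368947473/495330 ≈ -4782.6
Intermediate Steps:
(2135/869 + 346/(-1140))*(-2221) = (2135*(1/869) + 346*(-1/1140))*(-2221) = (2135/869 - 173/570)*(-2221) = (1066613/495330)*(-2221) = -2368947473/495330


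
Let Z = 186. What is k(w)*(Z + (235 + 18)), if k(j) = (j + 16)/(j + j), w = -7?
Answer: -3951/14 ≈ -282.21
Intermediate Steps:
k(j) = (16 + j)/(2*j) (k(j) = (16 + j)/((2*j)) = (16 + j)*(1/(2*j)) = (16 + j)/(2*j))
k(w)*(Z + (235 + 18)) = ((½)*(16 - 7)/(-7))*(186 + (235 + 18)) = ((½)*(-⅐)*9)*(186 + 253) = -9/14*439 = -3951/14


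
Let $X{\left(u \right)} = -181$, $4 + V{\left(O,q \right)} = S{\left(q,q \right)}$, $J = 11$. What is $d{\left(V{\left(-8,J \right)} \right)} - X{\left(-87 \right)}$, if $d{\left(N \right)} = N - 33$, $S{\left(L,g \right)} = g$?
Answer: $155$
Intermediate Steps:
$V{\left(O,q \right)} = -4 + q$
$d{\left(N \right)} = -33 + N$
$d{\left(V{\left(-8,J \right)} \right)} - X{\left(-87 \right)} = \left(-33 + \left(-4 + 11\right)\right) - -181 = \left(-33 + 7\right) + 181 = -26 + 181 = 155$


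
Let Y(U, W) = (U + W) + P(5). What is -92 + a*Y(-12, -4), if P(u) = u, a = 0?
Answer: -92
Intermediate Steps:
Y(U, W) = 5 + U + W (Y(U, W) = (U + W) + 5 = 5 + U + W)
-92 + a*Y(-12, -4) = -92 + 0*(5 - 12 - 4) = -92 + 0*(-11) = -92 + 0 = -92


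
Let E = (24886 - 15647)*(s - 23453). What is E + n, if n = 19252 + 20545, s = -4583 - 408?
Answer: -262754319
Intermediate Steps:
s = -4991
n = 39797
E = -262794116 (E = (24886 - 15647)*(-4991 - 23453) = 9239*(-28444) = -262794116)
E + n = -262794116 + 39797 = -262754319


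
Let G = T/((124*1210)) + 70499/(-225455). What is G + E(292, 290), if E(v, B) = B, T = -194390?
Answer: 975550391059/3382726820 ≈ 288.39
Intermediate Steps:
G = -5440386741/3382726820 (G = -194390/(124*1210) + 70499/(-225455) = -194390/150040 + 70499*(-1/225455) = -194390*1/150040 - 70499/225455 = -19439/15004 - 70499/225455 = -5440386741/3382726820 ≈ -1.6083)
G + E(292, 290) = -5440386741/3382726820 + 290 = 975550391059/3382726820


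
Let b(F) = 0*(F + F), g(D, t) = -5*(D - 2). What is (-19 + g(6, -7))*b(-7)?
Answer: 0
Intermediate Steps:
g(D, t) = 10 - 5*D (g(D, t) = -5*(-2 + D) = 10 - 5*D)
b(F) = 0 (b(F) = 0*(2*F) = 0)
(-19 + g(6, -7))*b(-7) = (-19 + (10 - 5*6))*0 = (-19 + (10 - 30))*0 = (-19 - 20)*0 = -39*0 = 0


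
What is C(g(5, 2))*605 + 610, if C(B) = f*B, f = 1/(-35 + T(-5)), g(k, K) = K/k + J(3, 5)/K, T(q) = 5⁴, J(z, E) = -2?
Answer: 359537/590 ≈ 609.38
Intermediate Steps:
T(q) = 625
g(k, K) = -2/K + K/k (g(k, K) = K/k - 2/K = -2/K + K/k)
f = 1/590 (f = 1/(-35 + 625) = 1/590 ≈ 0.0016949)
C(B) = B/590
C(g(5, 2))*605 + 610 = ((-2/2 + 2/5)/590)*605 + 610 = ((-2*½ + 2*(⅕))/590)*605 + 610 = ((-1 + ⅖)/590)*605 + 610 = ((1/590)*(-⅗))*605 + 610 = -3/2950*605 + 610 = -363/590 + 610 = 359537/590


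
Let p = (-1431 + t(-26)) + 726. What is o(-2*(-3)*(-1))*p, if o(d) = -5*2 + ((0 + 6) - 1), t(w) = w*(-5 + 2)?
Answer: 3135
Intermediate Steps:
t(w) = -3*w (t(w) = w*(-3) = -3*w)
p = -627 (p = (-1431 - 3*(-26)) + 726 = (-1431 + 78) + 726 = -1353 + 726 = -627)
o(d) = -5 (o(d) = -10 + (6 - 1) = -10 + 5 = -5)
o(-2*(-3)*(-1))*p = -5*(-627) = 3135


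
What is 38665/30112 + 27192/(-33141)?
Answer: 154197087/332647264 ≈ 0.46355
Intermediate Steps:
38665/30112 + 27192/(-33141) = 38665*(1/30112) + 27192*(-1/33141) = 38665/30112 - 9064/11047 = 154197087/332647264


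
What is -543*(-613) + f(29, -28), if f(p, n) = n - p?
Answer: 332802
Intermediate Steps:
-543*(-613) + f(29, -28) = -543*(-613) + (-28 - 1*29) = 332859 + (-28 - 29) = 332859 - 57 = 332802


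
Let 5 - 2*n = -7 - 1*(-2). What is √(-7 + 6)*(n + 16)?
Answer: 21*I ≈ 21.0*I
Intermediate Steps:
n = 5 (n = 5/2 - (-7 - 1*(-2))/2 = 5/2 - (-7 + 2)/2 = 5/2 - ½*(-5) = 5/2 + 5/2 = 5)
√(-7 + 6)*(n + 16) = √(-7 + 6)*(5 + 16) = √(-1)*21 = I*21 = 21*I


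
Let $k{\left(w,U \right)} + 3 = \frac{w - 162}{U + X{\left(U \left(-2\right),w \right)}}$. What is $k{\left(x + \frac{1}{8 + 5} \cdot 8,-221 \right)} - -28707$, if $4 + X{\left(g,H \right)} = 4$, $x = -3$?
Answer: $\frac{82468729}{2873} \approx 28705.0$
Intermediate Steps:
$X{\left(g,H \right)} = 0$ ($X{\left(g,H \right)} = -4 + 4 = 0$)
$k{\left(w,U \right)} = -3 + \frac{-162 + w}{U}$ ($k{\left(w,U \right)} = -3 + \frac{w - 162}{U + 0} = -3 + \frac{-162 + w}{U}$)
$k{\left(x + \frac{1}{8 + 5} \cdot 8,-221 \right)} - -28707 = \frac{-162 - \left(3 - \frac{1}{8 + 5} \cdot 8\right) - -663}{-221} - -28707 = - \frac{-162 - \left(3 - \frac{1}{13} \cdot 8\right) + 663}{221} + 28707 = - \frac{-162 + \left(-3 + \frac{1}{13} \cdot 8\right) + 663}{221} + 28707 = - \frac{-162 + \left(-3 + \frac{8}{13}\right) + 663}{221} + 28707 = - \frac{-162 - \frac{31}{13} + 663}{221} + 28707 = \left(- \frac{1}{221}\right) \frac{6482}{13} + 28707 = - \frac{6482}{2873} + 28707 = \frac{82468729}{2873}$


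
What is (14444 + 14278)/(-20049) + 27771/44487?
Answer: -80108315/99102207 ≈ -0.80834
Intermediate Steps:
(14444 + 14278)/(-20049) + 27771/44487 = 28722*(-1/20049) + 27771*(1/44487) = -9574/6683 + 9257/14829 = -80108315/99102207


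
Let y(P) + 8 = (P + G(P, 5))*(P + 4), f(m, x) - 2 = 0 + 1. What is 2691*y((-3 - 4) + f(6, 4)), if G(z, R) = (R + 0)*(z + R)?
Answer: -21528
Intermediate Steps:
f(m, x) = 3 (f(m, x) = 2 + (0 + 1) = 2 + 1 = 3)
G(z, R) = R*(R + z)
y(P) = -8 + (4 + P)*(25 + 6*P) (y(P) = -8 + (P + 5*(5 + P))*(P + 4) = -8 + (P + (25 + 5*P))*(4 + P) = -8 + (25 + 6*P)*(4 + P) = -8 + (4 + P)*(25 + 6*P))
2691*y((-3 - 4) + f(6, 4)) = 2691*(92 + 6*((-3 - 4) + 3)² + 49*((-3 - 4) + 3)) = 2691*(92 + 6*(-7 + 3)² + 49*(-7 + 3)) = 2691*(92 + 6*(-4)² + 49*(-4)) = 2691*(92 + 6*16 - 196) = 2691*(92 + 96 - 196) = 2691*(-8) = -21528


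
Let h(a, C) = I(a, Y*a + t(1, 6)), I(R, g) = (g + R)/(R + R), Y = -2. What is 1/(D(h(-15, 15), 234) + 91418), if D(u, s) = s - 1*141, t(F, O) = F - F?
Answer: 1/91511 ≈ 1.0928e-5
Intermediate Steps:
t(F, O) = 0
I(R, g) = (R + g)/(2*R) (I(R, g) = (R + g)/((2*R)) = (R + g)*(1/(2*R)) = (R + g)/(2*R))
h(a, C) = -½ (h(a, C) = (a + (-2*a + 0))/(2*a) = (a - 2*a)/(2*a) = (-a)/(2*a) = -½)
D(u, s) = -141 + s (D(u, s) = s - 141 = -141 + s)
1/(D(h(-15, 15), 234) + 91418) = 1/((-141 + 234) + 91418) = 1/(93 + 91418) = 1/91511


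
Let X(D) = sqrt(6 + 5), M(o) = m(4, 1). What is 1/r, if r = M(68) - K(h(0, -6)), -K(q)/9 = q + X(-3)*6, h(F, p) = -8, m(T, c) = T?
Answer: 17/6863 + 27*sqrt(11)/13726 ≈ 0.0090011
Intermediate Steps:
M(o) = 4
X(D) = sqrt(11)
K(q) = -54*sqrt(11) - 9*q (K(q) = -9*(q + sqrt(11)*6) = -9*(q + 6*sqrt(11)) = -54*sqrt(11) - 9*q)
r = -68 + 54*sqrt(11) (r = 4 - (-54*sqrt(11) - 9*(-8)) = 4 - (-54*sqrt(11) + 72) = 4 - (72 - 54*sqrt(11)) = 4 + (-72 + 54*sqrt(11)) = -68 + 54*sqrt(11) ≈ 111.10)
1/r = 1/(-68 + 54*sqrt(11))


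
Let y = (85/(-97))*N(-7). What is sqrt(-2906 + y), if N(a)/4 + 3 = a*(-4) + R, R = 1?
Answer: I*sqrt(28200034)/97 ≈ 54.746*I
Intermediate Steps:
N(a) = -8 - 16*a (N(a) = -12 + 4*(a*(-4) + 1) = -12 + 4*(-4*a + 1) = -12 + 4*(1 - 4*a) = -12 + (4 - 16*a) = -8 - 16*a)
y = -8840/97 (y = (85/(-97))*(-8 - 16*(-7)) = (85*(-1/97))*(-8 + 112) = -85/97*104 = -8840/97 ≈ -91.134)
sqrt(-2906 + y) = sqrt(-2906 - 8840/97) = sqrt(-290722/97) = I*sqrt(28200034)/97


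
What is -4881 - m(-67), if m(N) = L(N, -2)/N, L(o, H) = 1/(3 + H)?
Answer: -327026/67 ≈ -4881.0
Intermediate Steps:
m(N) = 1/N (m(N) = 1/((3 - 2)*N) = 1/(1*N) = 1/N)
-4881 - m(-67) = -4881 - 1/(-67) = -4881 - 1*(-1/67) = -4881 + 1/67 = -327026/67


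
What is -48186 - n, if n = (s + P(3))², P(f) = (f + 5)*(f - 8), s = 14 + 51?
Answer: -48811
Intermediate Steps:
s = 65
P(f) = (-8 + f)*(5 + f) (P(f) = (5 + f)*(-8 + f) = (-8 + f)*(5 + f))
n = 625 (n = (65 + (-40 + 3² - 3*3))² = (65 + (-40 + 9 - 9))² = (65 - 40)² = 25² = 625)
-48186 - n = -48186 - 1*625 = -48186 - 625 = -48811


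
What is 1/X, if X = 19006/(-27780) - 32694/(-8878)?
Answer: 61657710/184876013 ≈ 0.33351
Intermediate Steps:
X = 184876013/61657710 (X = 19006*(-1/27780) - 32694*(-1/8878) = -9503/13890 + 16347/4439 = 184876013/61657710 ≈ 2.9984)
1/X = 1/(184876013/61657710) = 61657710/184876013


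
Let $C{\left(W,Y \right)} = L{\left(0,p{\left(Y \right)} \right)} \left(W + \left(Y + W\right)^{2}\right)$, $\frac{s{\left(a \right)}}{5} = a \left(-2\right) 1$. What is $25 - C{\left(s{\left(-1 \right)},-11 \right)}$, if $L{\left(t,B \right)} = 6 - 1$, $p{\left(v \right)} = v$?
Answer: $-30$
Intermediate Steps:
$L{\left(t,B \right)} = 5$ ($L{\left(t,B \right)} = 6 - 1 = 5$)
$s{\left(a \right)} = - 10 a$ ($s{\left(a \right)} = 5 a \left(-2\right) 1 = 5 - 2 a 1 = 5 \left(- 2 a\right) = - 10 a$)
$C{\left(W,Y \right)} = 5 W + 5 \left(W + Y\right)^{2}$ ($C{\left(W,Y \right)} = 5 \left(W + \left(Y + W\right)^{2}\right) = 5 \left(W + \left(W + Y\right)^{2}\right) = 5 W + 5 \left(W + Y\right)^{2}$)
$25 - C{\left(s{\left(-1 \right)},-11 \right)} = 25 - \left(5 \left(\left(-10\right) \left(-1\right)\right) + 5 \left(\left(-10\right) \left(-1\right) - 11\right)^{2}\right) = 25 - \left(5 \cdot 10 + 5 \left(10 - 11\right)^{2}\right) = 25 - \left(50 + 5 \left(-1\right)^{2}\right) = 25 - \left(50 + 5 \cdot 1\right) = 25 - \left(50 + 5\right) = 25 - 55 = -30$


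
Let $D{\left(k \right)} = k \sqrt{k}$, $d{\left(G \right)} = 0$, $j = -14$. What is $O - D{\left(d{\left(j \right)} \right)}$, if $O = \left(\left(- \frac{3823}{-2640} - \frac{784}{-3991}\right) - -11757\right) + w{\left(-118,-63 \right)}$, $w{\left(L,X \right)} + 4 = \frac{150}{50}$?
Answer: $\frac{123881364793}{10536240} \approx 11758.0$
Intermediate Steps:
$D{\left(k \right)} = k^{\frac{3}{2}}$
$w{\left(L,X \right)} = -1$ ($w{\left(L,X \right)} = -4 + \frac{150}{50} = -4 + 150 \cdot \frac{1}{50} = -4 + 3 = -1$)
$O = \frac{123881364793}{10536240}$ ($O = \left(\left(- \frac{3823}{-2640} - \frac{784}{-3991}\right) - -11757\right) - 1 = \left(\left(\left(-3823\right) \left(- \frac{1}{2640}\right) - - \frac{784}{3991}\right) + 11757\right) - 1 = \left(\left(\frac{3823}{2640} + \frac{784}{3991}\right) + 11757\right) - 1 = \left(\frac{17327353}{10536240} + 11757\right) - 1 = \frac{123891901033}{10536240} - 1 = \frac{123881364793}{10536240} \approx 11758.0$)
$O - D{\left(d{\left(j \right)} \right)} = \frac{123881364793}{10536240} - 0^{\frac{3}{2}} = \frac{123881364793}{10536240} - 0 = \frac{123881364793}{10536240} + 0 = \frac{123881364793}{10536240}$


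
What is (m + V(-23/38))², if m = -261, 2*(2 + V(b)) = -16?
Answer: 73441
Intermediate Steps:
V(b) = -10 (V(b) = -2 + (½)*(-16) = -2 - 8 = -10)
(m + V(-23/38))² = (-261 - 10)² = (-271)² = 73441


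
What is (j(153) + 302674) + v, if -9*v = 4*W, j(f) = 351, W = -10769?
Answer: 2770301/9 ≈ 3.0781e+5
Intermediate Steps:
v = 43076/9 (v = -4*(-10769)/9 = -⅑*(-43076) = 43076/9 ≈ 4786.2)
(j(153) + 302674) + v = (351 + 302674) + 43076/9 = 303025 + 43076/9 = 2770301/9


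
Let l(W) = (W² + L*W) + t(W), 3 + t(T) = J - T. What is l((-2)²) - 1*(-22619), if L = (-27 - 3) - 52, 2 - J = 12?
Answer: 22290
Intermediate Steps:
J = -10 (J = 2 - 1*12 = 2 - 12 = -10)
L = -82 (L = -30 - 52 = -82)
t(T) = -13 - T (t(T) = -3 + (-10 - T) = -13 - T)
l(W) = -13 + W² - 83*W (l(W) = (W² - 82*W) + (-13 - W) = -13 + W² - 83*W)
l((-2)²) - 1*(-22619) = (-13 + ((-2)²)² - 83*(-2)²) - 1*(-22619) = (-13 + 4² - 83*4) + 22619 = (-13 + 16 - 332) + 22619 = -329 + 22619 = 22290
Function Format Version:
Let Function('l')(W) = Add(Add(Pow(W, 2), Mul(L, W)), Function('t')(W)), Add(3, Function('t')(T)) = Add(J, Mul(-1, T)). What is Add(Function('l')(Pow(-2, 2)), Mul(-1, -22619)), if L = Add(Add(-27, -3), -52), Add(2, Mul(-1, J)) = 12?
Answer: 22290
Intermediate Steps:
J = -10 (J = Add(2, Mul(-1, 12)) = Add(2, -12) = -10)
L = -82 (L = Add(-30, -52) = -82)
Function('t')(T) = Add(-13, Mul(-1, T)) (Function('t')(T) = Add(-3, Add(-10, Mul(-1, T))) = Add(-13, Mul(-1, T)))
Function('l')(W) = Add(-13, Pow(W, 2), Mul(-83, W)) (Function('l')(W) = Add(Add(Pow(W, 2), Mul(-82, W)), Add(-13, Mul(-1, W))) = Add(-13, Pow(W, 2), Mul(-83, W)))
Add(Function('l')(Pow(-2, 2)), Mul(-1, -22619)) = Add(Add(-13, Pow(Pow(-2, 2), 2), Mul(-83, Pow(-2, 2))), Mul(-1, -22619)) = Add(Add(-13, Pow(4, 2), Mul(-83, 4)), 22619) = Add(Add(-13, 16, -332), 22619) = Add(-329, 22619) = 22290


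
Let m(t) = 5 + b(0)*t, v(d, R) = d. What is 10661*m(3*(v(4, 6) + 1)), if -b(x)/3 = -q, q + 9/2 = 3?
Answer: -1332625/2 ≈ -6.6631e+5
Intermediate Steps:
q = -3/2 (q = -9/2 + 3 = -3/2 ≈ -1.5000)
b(x) = -9/2 (b(x) = -(-3)*(-3)/2 = -3*3/2 = -9/2)
m(t) = 5 - 9*t/2
10661*m(3*(v(4, 6) + 1)) = 10661*(5 - 27*(4 + 1)/2) = 10661*(5 - 27*5/2) = 10661*(5 - 9/2*15) = 10661*(5 - 135/2) = 10661*(-125/2) = -1332625/2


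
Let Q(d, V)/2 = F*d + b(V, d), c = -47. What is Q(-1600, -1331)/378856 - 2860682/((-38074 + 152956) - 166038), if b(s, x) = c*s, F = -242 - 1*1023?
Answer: 5591665343/83537748 ≈ 66.936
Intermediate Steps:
F = -1265 (F = -242 - 1023 = -1265)
b(s, x) = -47*s
Q(d, V) = -2530*d - 94*V (Q(d, V) = 2*(-1265*d - 47*V) = -2530*d - 94*V)
Q(-1600, -1331)/378856 - 2860682/((-38074 + 152956) - 166038) = (-2530*(-1600) - 94*(-1331))/378856 - 2860682/((-38074 + 152956) - 166038) = (4048000 + 125114)*(1/378856) - 2860682/(114882 - 166038) = 4173114*(1/378856) - 2860682/(-51156) = 2086557/189428 - 2860682*(-1/51156) = 2086557/189428 + 1430341/25578 = 5591665343/83537748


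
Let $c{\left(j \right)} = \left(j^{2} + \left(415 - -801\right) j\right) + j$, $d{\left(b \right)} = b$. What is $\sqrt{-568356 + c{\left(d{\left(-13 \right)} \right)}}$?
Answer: $2 i \sqrt{146002} \approx 764.2 i$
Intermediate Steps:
$c{\left(j \right)} = j^{2} + 1217 j$ ($c{\left(j \right)} = \left(j^{2} + \left(415 + 801\right) j\right) + j = \left(j^{2} + 1216 j\right) + j = j^{2} + 1217 j$)
$\sqrt{-568356 + c{\left(d{\left(-13 \right)} \right)}} = \sqrt{-568356 - 13 \left(1217 - 13\right)} = \sqrt{-568356 - 15652} = \sqrt{-584008} = 2 i \sqrt{146002}$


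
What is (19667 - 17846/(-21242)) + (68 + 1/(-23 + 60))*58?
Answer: 9279526116/392977 ≈ 23613.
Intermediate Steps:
(19667 - 17846/(-21242)) + (68 + 1/(-23 + 60))*58 = (19667 - 17846*(-1/21242)) + (68 + 1/37)*58 = (19667 + 8923/10621) + (68 + 1/37)*58 = 208892130/10621 + (2517/37)*58 = 208892130/10621 + 145986/37 = 9279526116/392977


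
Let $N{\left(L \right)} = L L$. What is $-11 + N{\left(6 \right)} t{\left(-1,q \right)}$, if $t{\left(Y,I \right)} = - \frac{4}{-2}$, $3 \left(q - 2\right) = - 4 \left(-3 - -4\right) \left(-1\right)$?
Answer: $61$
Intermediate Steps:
$N{\left(L \right)} = L^{2}$
$q = \frac{10}{3}$ ($q = 2 + \frac{- 4 \left(-3 - -4\right) \left(-1\right)}{3} = 2 + \frac{- 4 \left(-3 + 4\right) \left(-1\right)}{3} = 2 + \frac{\left(-4\right) 1 \left(-1\right)}{3} = 2 + \frac{\left(-4\right) \left(-1\right)}{3} = 2 + \frac{1}{3} \cdot 4 = 2 + \frac{4}{3} = \frac{10}{3} \approx 3.3333$)
$t{\left(Y,I \right)} = 2$ ($t{\left(Y,I \right)} = \left(-4\right) \left(- \frac{1}{2}\right) = 2$)
$-11 + N{\left(6 \right)} t{\left(-1,q \right)} = -11 + 6^{2} \cdot 2 = -11 + 36 \cdot 2 = -11 + 72 = 61$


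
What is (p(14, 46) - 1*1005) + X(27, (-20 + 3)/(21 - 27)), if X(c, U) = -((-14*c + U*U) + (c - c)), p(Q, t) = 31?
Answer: -21745/36 ≈ -604.03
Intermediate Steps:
X(c, U) = -U² + 14*c (X(c, U) = -((-14*c + U²) + 0) = -((U² - 14*c) + 0) = -(U² - 14*c) = -U² + 14*c)
(p(14, 46) - 1*1005) + X(27, (-20 + 3)/(21 - 27)) = (31 - 1*1005) + (-((-20 + 3)/(21 - 27))² + 14*27) = (31 - 1005) + (-(-17/(-6))² + 378) = -974 + (-(-17*(-⅙))² + 378) = -974 + (-(17/6)² + 378) = -974 + (-1*289/36 + 378) = -974 + (-289/36 + 378) = -974 + 13319/36 = -21745/36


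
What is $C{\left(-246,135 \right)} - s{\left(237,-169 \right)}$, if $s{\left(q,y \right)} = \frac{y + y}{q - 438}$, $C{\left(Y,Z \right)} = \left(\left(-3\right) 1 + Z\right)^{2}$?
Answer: $\frac{3501886}{201} \approx 17422.0$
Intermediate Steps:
$C{\left(Y,Z \right)} = \left(-3 + Z\right)^{2}$
$s{\left(q,y \right)} = \frac{2 y}{-438 + q}$
$C{\left(-246,135 \right)} - s{\left(237,-169 \right)} = \left(-3 + 135\right)^{2} - 2 \left(-169\right) \frac{1}{-438 + 237} = 132^{2} - 2 \left(-169\right) \frac{1}{-201} = 17424 - 2 \left(-169\right) \left(- \frac{1}{201}\right) = 17424 - \frac{338}{201} = \frac{3501886}{201}$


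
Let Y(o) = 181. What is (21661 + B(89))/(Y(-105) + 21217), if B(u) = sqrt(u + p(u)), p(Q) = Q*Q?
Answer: 21661/21398 + 3*sqrt(890)/21398 ≈ 1.0165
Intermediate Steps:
p(Q) = Q**2
B(u) = sqrt(u + u**2)
(21661 + B(89))/(Y(-105) + 21217) = (21661 + sqrt(89*(1 + 89)))/(181 + 21217) = (21661 + sqrt(89*90))/21398 = (21661 + sqrt(8010))*(1/21398) = (21661 + 3*sqrt(890))*(1/21398) = 21661/21398 + 3*sqrt(890)/21398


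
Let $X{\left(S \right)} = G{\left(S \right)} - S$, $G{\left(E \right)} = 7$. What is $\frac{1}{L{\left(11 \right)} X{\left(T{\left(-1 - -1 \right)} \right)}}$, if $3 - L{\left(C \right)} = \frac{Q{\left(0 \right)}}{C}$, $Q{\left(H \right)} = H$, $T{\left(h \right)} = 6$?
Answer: $\frac{1}{3} \approx 0.33333$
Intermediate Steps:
$X{\left(S \right)} = 7 - S$
$L{\left(C \right)} = 3$ ($L{\left(C \right)} = 3 - \frac{0}{C} = 3 - 0 = 3 + 0 = 3$)
$\frac{1}{L{\left(11 \right)} X{\left(T{\left(-1 - -1 \right)} \right)}} = \frac{1}{3 \left(7 - 6\right)} = \frac{1}{3 \cdot 1} = \frac{1}{3}$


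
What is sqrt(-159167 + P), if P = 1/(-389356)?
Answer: I*sqrt(6032353486308567)/194678 ≈ 398.96*I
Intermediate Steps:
P = -1/389356 ≈ -2.5683e-6
sqrt(-159167 + P) = sqrt(-159167 - 1/389356) = sqrt(-61972626453/389356) = I*sqrt(6032353486308567)/194678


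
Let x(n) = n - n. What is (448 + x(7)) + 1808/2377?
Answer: 1066704/2377 ≈ 448.76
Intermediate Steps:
x(n) = 0
(448 + x(7)) + 1808/2377 = (448 + 0) + 1808/2377 = 448 + 1808*(1/2377) = 448 + 1808/2377 = 1066704/2377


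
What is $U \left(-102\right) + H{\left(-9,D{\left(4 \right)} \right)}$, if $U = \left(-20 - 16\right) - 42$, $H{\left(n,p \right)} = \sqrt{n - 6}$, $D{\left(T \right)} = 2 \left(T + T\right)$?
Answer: $7956 + i \sqrt{15} \approx 7956.0 + 3.873 i$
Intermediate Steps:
$D{\left(T \right)} = 4 T$ ($D{\left(T \right)} = 2 \cdot 2 T = 4 T$)
$H{\left(n,p \right)} = \sqrt{-6 + n}$
$U = -78$ ($U = -36 - 42 = -78$)
$U \left(-102\right) + H{\left(-9,D{\left(4 \right)} \right)} = \left(-78\right) \left(-102\right) + \sqrt{-6 - 9} = 7956 + \sqrt{-15} = 7956 + i \sqrt{15}$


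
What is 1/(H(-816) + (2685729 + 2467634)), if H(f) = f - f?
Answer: 1/5153363 ≈ 1.9405e-7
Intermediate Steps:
H(f) = 0
1/(H(-816) + (2685729 + 2467634)) = 1/(0 + (2685729 + 2467634)) = 1/(0 + 5153363) = 1/5153363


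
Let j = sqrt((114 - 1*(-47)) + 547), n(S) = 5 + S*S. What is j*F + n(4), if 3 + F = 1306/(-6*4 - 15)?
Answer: 21 - 2846*sqrt(177)/39 ≈ -949.86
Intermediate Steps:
n(S) = 5 + S**2
F = -1423/39 (F = -3 + 1306/(-6*4 - 15) = -3 + 1306/(-24 - 15) = -3 + 1306/(-39) = -3 + 1306*(-1/39) = -3 - 1306/39 = -1423/39 ≈ -36.487)
j = 2*sqrt(177) (j = sqrt((114 + 47) + 547) = sqrt(161 + 547) = sqrt(708) = 2*sqrt(177) ≈ 26.608)
j*F + n(4) = (2*sqrt(177))*(-1423/39) + (5 + 4**2) = -2846*sqrt(177)/39 + (5 + 16) = -2846*sqrt(177)/39 + 21 = 21 - 2846*sqrt(177)/39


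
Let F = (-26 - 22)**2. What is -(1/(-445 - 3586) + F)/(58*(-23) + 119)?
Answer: 9287423/4897665 ≈ 1.8963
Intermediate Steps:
F = 2304 (F = (-48)**2 = 2304)
-(1/(-445 - 3586) + F)/(58*(-23) + 119) = -(1/(-445 - 3586) + 2304)/(58*(-23) + 119) = -(1/(-4031) + 2304)/(-1334 + 119) = -(-1/4031 + 2304)/(-1215) = -9287423*(-1)/(4031*1215) = -1*(-9287423/4897665) = 9287423/4897665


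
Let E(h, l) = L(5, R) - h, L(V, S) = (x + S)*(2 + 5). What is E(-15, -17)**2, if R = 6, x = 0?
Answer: 3249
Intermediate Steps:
L(V, S) = 7*S (L(V, S) = (0 + S)*(2 + 5) = S*7 = 7*S)
E(h, l) = 42 - h (E(h, l) = 7*6 - h = 42 - h)
E(-15, -17)**2 = (42 - 1*(-15))**2 = (42 + 15)**2 = 57**2 = 3249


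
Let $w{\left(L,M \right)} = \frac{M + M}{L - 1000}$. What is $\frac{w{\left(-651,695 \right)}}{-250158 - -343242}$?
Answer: $- \frac{695}{76840842} \approx -9.0447 \cdot 10^{-6}$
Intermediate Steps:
$w{\left(L,M \right)} = \frac{2 M}{-1000 + L}$
$\frac{w{\left(-651,695 \right)}}{-250158 - -343242} = \frac{2 \cdot 695 \frac{1}{-1000 - 651}}{-250158 - -343242} = \frac{2 \cdot 695 \frac{1}{-1651}}{-250158 + 343242} = \frac{2 \cdot 695 \left(- \frac{1}{1651}\right)}{93084} = \left(- \frac{1390}{1651}\right) \frac{1}{93084} = - \frac{695}{76840842}$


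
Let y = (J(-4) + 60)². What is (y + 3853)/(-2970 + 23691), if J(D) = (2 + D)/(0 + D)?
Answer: 30053/82884 ≈ 0.36259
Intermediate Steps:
J(D) = (2 + D)/D
y = 14641/4 (y = ((2 - 4)/(-4) + 60)² = (-¼*(-2) + 60)² = (½ + 60)² = (121/2)² = 14641/4 ≈ 3660.3)
(y + 3853)/(-2970 + 23691) = (14641/4 + 3853)/(-2970 + 23691) = (30053/4)/20721 = (30053/4)*(1/20721) = 30053/82884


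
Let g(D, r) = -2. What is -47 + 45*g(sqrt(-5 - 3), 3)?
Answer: -137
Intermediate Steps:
-47 + 45*g(sqrt(-5 - 3), 3) = -47 + 45*(-2) = -47 - 90 = -137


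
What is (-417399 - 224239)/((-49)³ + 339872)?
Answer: -641638/222223 ≈ -2.8874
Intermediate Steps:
(-417399 - 224239)/((-49)³ + 339872) = -641638/(-117649 + 339872) = -641638/222223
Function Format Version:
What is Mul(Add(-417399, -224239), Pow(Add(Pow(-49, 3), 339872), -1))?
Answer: Rational(-641638, 222223) ≈ -2.8874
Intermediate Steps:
Mul(Add(-417399, -224239), Pow(Add(Pow(-49, 3), 339872), -1)) = Mul(-641638, Pow(Add(-117649, 339872), -1)) = Mul(-641638, Pow(222223, -1)) = Mul(-641638, Rational(1, 222223)) = Rational(-641638, 222223)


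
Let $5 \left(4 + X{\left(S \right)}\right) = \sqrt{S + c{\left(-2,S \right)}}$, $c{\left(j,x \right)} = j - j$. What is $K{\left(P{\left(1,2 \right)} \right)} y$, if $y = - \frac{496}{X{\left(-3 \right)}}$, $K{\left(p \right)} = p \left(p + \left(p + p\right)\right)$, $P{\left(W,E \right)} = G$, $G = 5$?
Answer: $\frac{120000}{13} + \frac{6000 i \sqrt{3}}{13} \approx 9230.8 + 799.41 i$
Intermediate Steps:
$c{\left(j,x \right)} = 0$
$P{\left(W,E \right)} = 5$
$X{\left(S \right)} = -4 + \frac{\sqrt{S}}{5}$ ($X{\left(S \right)} = -4 + \frac{\sqrt{S + 0}}{5} = -4 + \frac{\sqrt{S}}{5}$)
$K{\left(p \right)} = 3 p^{2}$ ($K{\left(p \right)} = p \left(p + 2 p\right) = p 3 p = 3 p^{2}$)
$y = - \frac{496}{-4 + \frac{i \sqrt{3}}{5}}$ ($y = - \frac{496}{-4 + \frac{\sqrt{-3}}{5}} = - \frac{496}{-4 + \frac{i \sqrt{3}}{5}} \approx 123.08 + 10.659 i$)
$K{\left(P{\left(1,2 \right)} \right)} y = 3 \cdot 5^{2} \left(\frac{1600}{13} + \frac{80 i \sqrt{3}}{13}\right) = 3 \cdot 25 \left(\frac{1600}{13} + \frac{80 i \sqrt{3}}{13}\right) = 75 \left(\frac{1600}{13} + \frac{80 i \sqrt{3}}{13}\right) = \frac{120000}{13} + \frac{6000 i \sqrt{3}}{13}$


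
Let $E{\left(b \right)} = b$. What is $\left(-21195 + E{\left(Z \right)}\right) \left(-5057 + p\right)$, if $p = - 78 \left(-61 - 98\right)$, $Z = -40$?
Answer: $-155971075$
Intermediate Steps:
$p = 12402$ ($p = \left(-78\right) \left(-159\right) = 12402$)
$\left(-21195 + E{\left(Z \right)}\right) \left(-5057 + p\right) = \left(-21195 - 40\right) \left(-5057 + 12402\right) = \left(-21235\right) 7345 = -155971075$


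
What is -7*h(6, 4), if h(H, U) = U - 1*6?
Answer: 14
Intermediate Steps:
h(H, U) = -6 + U (h(H, U) = U - 6 = -6 + U)
-7*h(6, 4) = -7*(-6 + 4) = -7*(-2) = 14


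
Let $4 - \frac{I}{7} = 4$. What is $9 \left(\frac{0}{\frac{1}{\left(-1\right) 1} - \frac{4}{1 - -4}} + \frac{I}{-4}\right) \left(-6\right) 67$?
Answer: $0$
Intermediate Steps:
$I = 0$ ($I = 28 - 28 = 0$)
$9 \left(\frac{0}{\frac{1}{\left(-1\right) 1} - \frac{4}{1 - -4}} + \frac{I}{-4}\right) \left(-6\right) 67 = 9 \left(\frac{0}{\frac{1}{\left(-1\right) 1} - \frac{4}{1 - -4}} + \frac{0}{-4}\right) \left(-6\right) 67 = 9 \left(\frac{0}{\left(-1\right) 1 - \frac{4}{1 + 4}} + 0 \left(- \frac{1}{4}\right)\right) \left(-6\right) 67 = 9 \left(\frac{0}{-1 - \frac{4}{5}} + 0\right) \left(-6\right) 67 = 9 \left(\frac{0}{- \frac{9}{5}} + 0\right) \left(-6\right) 67 = 9 \left(0 \left(- \frac{5}{9}\right) + 0\right) \left(-6\right) 67 = 9 \left(0 + 0\right) \left(-6\right) 67 = 9 \cdot 0 \left(-6\right) 67 = 0 \left(-6\right) 67 = 0 \cdot 67 = 0$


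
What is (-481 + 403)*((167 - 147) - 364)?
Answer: 26832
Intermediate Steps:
(-481 + 403)*((167 - 147) - 364) = -78*(20 - 364) = -78*(-344) = 26832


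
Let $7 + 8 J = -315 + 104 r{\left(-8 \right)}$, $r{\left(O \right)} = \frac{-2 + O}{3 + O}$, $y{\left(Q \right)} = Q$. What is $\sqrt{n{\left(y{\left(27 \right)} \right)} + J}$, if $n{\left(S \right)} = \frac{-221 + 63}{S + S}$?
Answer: $\frac{i \sqrt{5565}}{18} \approx 4.1444 i$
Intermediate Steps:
$r{\left(O \right)} = \frac{-2 + O}{3 + O}$
$n{\left(S \right)} = - \frac{79}{S}$ ($n{\left(S \right)} = - \frac{158}{2 S} = - 158 \frac{1}{2 S} = - \frac{79}{S}$)
$J = - \frac{57}{4}$ ($J = - \frac{7}{8} + \frac{-315 + 104 \frac{-2 - 8}{3 - 8}}{8} = - \frac{7}{8} + \frac{-315 + 104 \frac{1}{-5} \left(-10\right)}{8} = - \frac{7}{8} + \frac{-315 + 104 \left(\left(- \frac{1}{5}\right) \left(-10\right)\right)}{8} = - \frac{7}{8} + \frac{-315 + 104 \cdot 2}{8} = - \frac{7}{8} + \frac{-315 + 208}{8} = - \frac{7}{8} + \frac{1}{8} \left(-107\right) = - \frac{7}{8} - \frac{107}{8} = - \frac{57}{4} \approx -14.25$)
$\sqrt{n{\left(y{\left(27 \right)} \right)} + J} = \sqrt{- \frac{79}{27} - \frac{57}{4}} = \sqrt{- \frac{1855}{108}} = \frac{i \sqrt{5565}}{18}$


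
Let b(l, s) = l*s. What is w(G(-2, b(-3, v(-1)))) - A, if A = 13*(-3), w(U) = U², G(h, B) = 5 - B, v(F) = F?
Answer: 43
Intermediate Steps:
A = -39
w(G(-2, b(-3, v(-1)))) - A = (5 - (-3)*(-1))² - 1*(-39) = (5 - 1*3)² + 39 = (5 - 3)² + 39 = 2² + 39 = 4 + 39 = 43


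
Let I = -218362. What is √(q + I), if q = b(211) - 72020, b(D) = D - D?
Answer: I*√290382 ≈ 538.87*I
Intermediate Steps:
b(D) = 0
q = -72020 (q = 0 - 72020 = -72020)
√(q + I) = √(-72020 - 218362) = √(-290382) = I*√290382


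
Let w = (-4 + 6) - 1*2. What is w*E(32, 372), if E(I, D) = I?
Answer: 0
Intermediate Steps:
w = 0 (w = 2 - 2 = 0)
w*E(32, 372) = 0*32 = 0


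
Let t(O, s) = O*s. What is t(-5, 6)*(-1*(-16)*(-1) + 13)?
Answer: 90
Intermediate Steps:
t(-5, 6)*(-1*(-16)*(-1) + 13) = (-5*6)*(-1*(-16)*(-1) + 13) = -30*(16*(-1) + 13) = -30*(-16 + 13) = -30*(-3) = 90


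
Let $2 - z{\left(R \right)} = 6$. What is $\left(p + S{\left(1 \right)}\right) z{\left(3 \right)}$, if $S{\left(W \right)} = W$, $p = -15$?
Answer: $56$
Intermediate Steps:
$z{\left(R \right)} = -4$ ($z{\left(R \right)} = 2 - 6 = -4$)
$\left(p + S{\left(1 \right)}\right) z{\left(3 \right)} = \left(-15 + 1\right) \left(-4\right) = \left(-14\right) \left(-4\right) = 56$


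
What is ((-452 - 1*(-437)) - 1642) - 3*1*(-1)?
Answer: -1654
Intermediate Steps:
((-452 - 1*(-437)) - 1642) - 3*1*(-1) = ((-452 + 437) - 1642) - 3*(-1) = (-15 - 1642) + 3 = -1657 + 3 = -1654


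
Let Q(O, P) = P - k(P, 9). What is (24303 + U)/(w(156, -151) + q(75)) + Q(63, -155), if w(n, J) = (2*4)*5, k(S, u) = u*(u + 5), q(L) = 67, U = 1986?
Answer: -3778/107 ≈ -35.308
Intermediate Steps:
k(S, u) = u*(5 + u)
w(n, J) = 40 (w(n, J) = 8*5 = 40)
Q(O, P) = -126 + P (Q(O, P) = P - 9*(5 + 9) = P - 9*14 = P - 1*126 = P - 126 = -126 + P)
(24303 + U)/(w(156, -151) + q(75)) + Q(63, -155) = (24303 + 1986)/(40 + 67) + (-126 - 155) = 26289/107 - 281 = -3778/107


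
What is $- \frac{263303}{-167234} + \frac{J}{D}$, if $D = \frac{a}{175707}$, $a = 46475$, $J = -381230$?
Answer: $- \frac{2240424079258363}{1554440030} \approx -1.4413 \cdot 10^{6}$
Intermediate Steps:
$D = \frac{46475}{175707} \approx 0.2645$
$- \frac{263303}{-167234} + \frac{J}{D} = - \frac{263303}{-167234} - \frac{381230}{\frac{46475}{175707}} = \left(-263303\right) \left(- \frac{1}{167234}\right) - \frac{13396955922}{9295} = \frac{263303}{167234} - \frac{13396955922}{9295} = - \frac{2240424079258363}{1554440030}$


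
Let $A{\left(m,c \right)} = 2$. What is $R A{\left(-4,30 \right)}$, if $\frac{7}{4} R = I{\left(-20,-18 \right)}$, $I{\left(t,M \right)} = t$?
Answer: $- \frac{160}{7} \approx -22.857$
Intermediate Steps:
$R = - \frac{80}{7}$ ($R = \frac{4}{7} \left(-20\right) = - \frac{80}{7} \approx -11.429$)
$R A{\left(-4,30 \right)} = \left(- \frac{80}{7}\right) 2 = - \frac{160}{7}$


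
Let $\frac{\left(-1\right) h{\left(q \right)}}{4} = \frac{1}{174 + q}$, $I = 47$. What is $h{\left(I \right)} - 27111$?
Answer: $- \frac{5991535}{221} \approx -27111.0$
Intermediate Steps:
$h{\left(q \right)} = - \frac{4}{174 + q}$
$h{\left(I \right)} - 27111 = - \frac{4}{174 + 47} - 27111 = - \frac{4}{221} - 27111 = - \frac{5991535}{221}$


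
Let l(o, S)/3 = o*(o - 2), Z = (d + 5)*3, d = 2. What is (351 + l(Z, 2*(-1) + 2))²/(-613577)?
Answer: -2396304/613577 ≈ -3.9055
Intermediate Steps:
Z = 21 (Z = (2 + 5)*3 = 7*3 = 21)
l(o, S) = 3*o*(-2 + o) (l(o, S) = 3*(o*(o - 2)) = 3*(o*(-2 + o)) = 3*o*(-2 + o))
(351 + l(Z, 2*(-1) + 2))²/(-613577) = (351 + 3*21*(-2 + 21))²/(-613577) = (351 + 3*21*19)²*(-1/613577) = (351 + 1197)²*(-1/613577) = 1548²*(-1/613577) = 2396304*(-1/613577) = -2396304/613577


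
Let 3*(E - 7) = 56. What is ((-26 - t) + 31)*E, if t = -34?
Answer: 1001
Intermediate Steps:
E = 77/3 (E = 7 + (⅓)*56 = 7 + 56/3 = 77/3 ≈ 25.667)
((-26 - t) + 31)*E = ((-26 - 1*(-34)) + 31)*(77/3) = ((-26 + 34) + 31)*(77/3) = (8 + 31)*(77/3) = 39*(77/3) = 1001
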